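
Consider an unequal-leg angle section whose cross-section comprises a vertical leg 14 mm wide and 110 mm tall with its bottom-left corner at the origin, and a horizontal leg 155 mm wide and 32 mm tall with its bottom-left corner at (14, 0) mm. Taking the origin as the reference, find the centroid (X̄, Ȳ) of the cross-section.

vertical leg: A = 14 × 110 = 1540.00, centroid at (7.00, 55.00).
horizontal leg: A = 155 × 32 = 4960.00, centroid at (91.50, 16.00).
ΣA = 6500.00 mm²
ΣAX̄ = (1540.00)(7.00) + (4960.00)(91.50) = 464620.00 mm³
ΣAȲ = (1540.00)(55.00) + (4960.00)(16.00) = 164060.00 mm³
X̄ = 464620.00 / 6500.00 = 71.48 mm
Ȳ = 164060.00 / 6500.00 = 25.24 mm

X̄ = 71.48 mm, Ȳ = 25.24 mm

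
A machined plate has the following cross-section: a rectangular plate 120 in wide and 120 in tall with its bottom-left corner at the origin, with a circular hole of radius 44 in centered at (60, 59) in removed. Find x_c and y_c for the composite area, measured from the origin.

Part | A | x̄ᵢ | ȳᵢ | A·x̄ᵢ | A·ȳᵢ
plate | 14400.00 | 60.00 | 60.00 | 864000.00 | 864000.00
hole | -6082.12 | 60.00 | 59.00 | -364927.40 | -358845.28
Σ | 8317.88 |  |  | 499072.60 | 505154.72
x_c = 499072.60 / 8317.88 = 60.00 in
y_c = 505154.72 / 8317.88 = 60.73 in

x_c = 60.00 in, y_c = 60.73 in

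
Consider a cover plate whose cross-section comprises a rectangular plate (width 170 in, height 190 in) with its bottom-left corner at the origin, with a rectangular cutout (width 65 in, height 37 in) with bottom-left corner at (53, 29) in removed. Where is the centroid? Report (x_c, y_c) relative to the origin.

x_c = 84.96 in, y_c = 98.82 in

Part | A | x̄ᵢ | ȳᵢ | A·x̄ᵢ | A·ȳᵢ
plate | 32300.00 | 85.00 | 95.00 | 2745500.00 | 3068500.00
hole | -2405.00 | 85.50 | 47.50 | -205627.50 | -114237.50
Σ | 29895.00 |  |  | 2539872.50 | 2954262.50
x_c = 2539872.50 / 29895.00 = 84.96 in
y_c = 2954262.50 / 29895.00 = 98.82 in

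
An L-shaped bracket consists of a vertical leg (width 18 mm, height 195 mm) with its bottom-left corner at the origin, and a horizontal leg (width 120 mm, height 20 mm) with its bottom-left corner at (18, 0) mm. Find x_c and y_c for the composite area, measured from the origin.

Part | A | x̄ᵢ | ȳᵢ | A·x̄ᵢ | A·ȳᵢ
vertical leg | 3510.00 | 9.00 | 97.50 | 31590.00 | 342225.00
horizontal leg | 2400.00 | 78.00 | 10.00 | 187200.00 | 24000.00
Σ | 5910.00 |  |  | 218790.00 | 366225.00
x_c = 218790.00 / 5910.00 = 37.02 mm
y_c = 366225.00 / 5910.00 = 61.97 mm

x_c = 37.02 mm, y_c = 61.97 mm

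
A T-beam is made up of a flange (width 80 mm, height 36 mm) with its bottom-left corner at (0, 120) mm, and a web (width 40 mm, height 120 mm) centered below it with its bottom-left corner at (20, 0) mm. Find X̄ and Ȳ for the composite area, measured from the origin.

web: A = 40 × 120 = 4800.00, centroid at (40.00, 60.00).
flange: A = 80 × 36 = 2880.00, centroid at (40.00, 138.00).
ΣA = 7680.00 mm², ΣAX̄ = 307200.00 mm³, ΣAȲ = 685440.00 mm³.
X̄ = 307200.00/7680.00 = 40.00 mm; Ȳ = 685440.00/7680.00 = 89.25 mm.

X̄ = 40.00 mm, Ȳ = 89.25 mm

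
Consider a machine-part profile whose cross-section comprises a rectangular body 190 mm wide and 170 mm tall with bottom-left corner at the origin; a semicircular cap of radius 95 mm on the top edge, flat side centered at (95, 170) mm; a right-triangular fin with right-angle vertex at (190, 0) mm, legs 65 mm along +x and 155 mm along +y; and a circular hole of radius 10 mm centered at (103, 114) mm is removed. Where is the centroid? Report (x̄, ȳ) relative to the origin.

Part | A | x̄ᵢ | ȳᵢ | A·x̄ᵢ | A·ȳᵢ
rectangular body | 32300.00 | 95.00 | 85.00 | 3068500.00 | 2745500.00
semicircular top | 14176.44 | 95.00 | 210.32 | 1346761.50 | 2981577.60
triangular fin | 5037.50 | 211.67 | 51.67 | 1066270.83 | 260270.83
hole | -314.16 | 103.00 | 114.00 | -32358.40 | -35814.16
Σ | 51199.78 |  |  | 5449173.93 | 5951534.27
x̄ = 5449173.93 / 51199.78 = 106.43 mm
ȳ = 5951534.27 / 51199.78 = 116.24 mm

x̄ = 106.43 mm, ȳ = 116.24 mm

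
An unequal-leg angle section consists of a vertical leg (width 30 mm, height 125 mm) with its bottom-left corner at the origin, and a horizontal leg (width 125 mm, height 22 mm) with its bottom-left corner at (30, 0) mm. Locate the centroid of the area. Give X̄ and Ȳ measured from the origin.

X̄ = 47.79 mm, Ȳ = 40.71 mm

vertical leg: A = 30 × 125 = 3750.00, centroid at (15.00, 62.50).
horizontal leg: A = 125 × 22 = 2750.00, centroid at (92.50, 11.00).
ΣA = 6500.00 mm², ΣAX̄ = 310625.00 mm³, ΣAȲ = 264625.00 mm³.
X̄ = 310625.00/6500.00 = 47.79 mm; Ȳ = 264625.00/6500.00 = 40.71 mm.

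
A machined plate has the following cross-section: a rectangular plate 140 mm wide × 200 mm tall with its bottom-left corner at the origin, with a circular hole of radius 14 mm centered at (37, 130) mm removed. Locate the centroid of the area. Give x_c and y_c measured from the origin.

plate: A = 140 × 200 = 28000.00, centroid at (70.00, 100.00).
hole: A = −π·14² = -615.75, centroid at (37.00, 130.00).
ΣA = 27384.25 mm², ΣAx_c = 1937217.17 mm³, ΣAy_c = 2719952.22 mm³.
x_c = 1937217.17/27384.25 = 70.74 mm; y_c = 2719952.22/27384.25 = 99.33 mm.

x_c = 70.74 mm, y_c = 99.33 mm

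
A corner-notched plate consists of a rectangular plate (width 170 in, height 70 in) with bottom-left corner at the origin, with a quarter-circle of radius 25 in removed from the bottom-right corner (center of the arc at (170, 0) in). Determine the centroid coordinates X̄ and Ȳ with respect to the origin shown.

X̄ = 81.80 in, Ȳ = 36.05 in

plate: A = 170 × 70 = 11900.00, centroid at (85.00, 35.00).
removed quarter-circle: A = −¼π·25² = -490.87, centroid at (159.39, 10.61).
ΣA = 11409.13 in²
ΣAX̄ = (11900.00)(85.00) + (-490.87)(159.39) = 933259.78 in³
ΣAȲ = (11900.00)(35.00) + (-490.87)(10.61) = 411291.67 in³
X̄ = 933259.78 / 11409.13 = 81.80 in
Ȳ = 411291.67 / 11409.13 = 36.05 in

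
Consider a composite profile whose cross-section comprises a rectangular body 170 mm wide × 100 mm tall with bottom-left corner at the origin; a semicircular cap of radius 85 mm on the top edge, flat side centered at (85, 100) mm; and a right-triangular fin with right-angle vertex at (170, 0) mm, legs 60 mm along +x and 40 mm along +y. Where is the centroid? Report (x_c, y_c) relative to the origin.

Part | A | x̄ᵢ | ȳᵢ | A·x̄ᵢ | A·ȳᵢ
rectangular body | 17000.00 | 85.00 | 50.00 | 1445000.00 | 850000.00
semicircular top | 11349.00 | 85.00 | 136.08 | 964665.29 | 1544317.01
triangular fin | 1200.00 | 190.00 | 13.33 | 228000.00 | 16000.00
Σ | 29549.00 |  |  | 2637665.29 | 2410317.01
x_c = 2637665.29 / 29549.00 = 89.26 mm
y_c = 2410317.01 / 29549.00 = 81.57 mm

x_c = 89.26 mm, y_c = 81.57 mm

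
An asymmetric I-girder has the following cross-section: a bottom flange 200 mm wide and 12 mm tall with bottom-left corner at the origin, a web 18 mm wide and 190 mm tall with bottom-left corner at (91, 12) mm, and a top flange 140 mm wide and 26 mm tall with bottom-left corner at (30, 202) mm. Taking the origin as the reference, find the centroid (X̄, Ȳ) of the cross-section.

X̄ = 100.00 mm, Ȳ = 122.93 mm

bottom flange: A = 200 × 12 = 2400.00, centroid at (100.00, 6.00).
web: A = 18 × 190 = 3420.00, centroid at (100.00, 107.00).
top flange: A = 140 × 26 = 3640.00, centroid at (100.00, 215.00).
ΣA = 9460.00 mm², ΣAX̄ = 946000.00 mm³, ΣAȲ = 1162940.00 mm³.
X̄ = 946000.00/9460.00 = 100.00 mm; Ȳ = 1162940.00/9460.00 = 122.93 mm.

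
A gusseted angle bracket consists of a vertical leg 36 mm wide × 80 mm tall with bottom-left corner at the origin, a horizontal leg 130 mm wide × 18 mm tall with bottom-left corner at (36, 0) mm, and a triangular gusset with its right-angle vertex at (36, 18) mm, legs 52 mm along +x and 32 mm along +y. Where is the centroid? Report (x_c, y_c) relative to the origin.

vertical leg: A = 36 × 80 = 2880.00, centroid at (18.00, 40.00).
horizontal leg: A = 130 × 18 = 2340.00, centroid at (101.00, 9.00).
gusset: A = ½·52·32 = 832.00, centroid at (53.33, 28.67).
ΣA = 6052.00 mm²
ΣAx_c = (2880.00)(18.00) + (2340.00)(101.00) + (832.00)(53.33) = 332553.33 mm³
ΣAy_c = (2880.00)(40.00) + (2340.00)(9.00) + (832.00)(28.67) = 160110.67 mm³
x_c = 332553.33 / 6052.00 = 54.95 mm
y_c = 160110.67 / 6052.00 = 26.46 mm

x_c = 54.95 mm, y_c = 26.46 mm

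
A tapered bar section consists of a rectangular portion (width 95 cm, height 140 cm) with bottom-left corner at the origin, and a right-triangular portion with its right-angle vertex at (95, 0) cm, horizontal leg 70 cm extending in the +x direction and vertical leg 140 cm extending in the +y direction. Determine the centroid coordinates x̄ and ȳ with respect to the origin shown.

x̄ = 66.57 cm, ȳ = 63.72 cm

rectangular portion: A = 95 × 140 = 13300.00, centroid at (47.50, 70.00).
triangular portion: A = ½·70·140 = 4900.00, centroid at (118.33, 46.67).
ΣA = 18200.00 cm²
ΣAx̄ = (13300.00)(47.50) + (4900.00)(118.33) = 1211583.33 cm³
ΣAȳ = (13300.00)(70.00) + (4900.00)(46.67) = 1159666.67 cm³
x̄ = 1211583.33 / 18200.00 = 66.57 cm
ȳ = 1159666.67 / 18200.00 = 63.72 cm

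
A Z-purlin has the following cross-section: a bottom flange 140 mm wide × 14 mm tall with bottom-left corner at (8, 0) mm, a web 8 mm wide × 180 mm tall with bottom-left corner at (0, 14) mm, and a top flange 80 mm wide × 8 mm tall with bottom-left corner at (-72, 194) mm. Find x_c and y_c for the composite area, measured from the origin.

bottom flange: A = 140 × 14 = 1960.00, centroid at (78.00, 7.00).
web: A = 8 × 180 = 1440.00, centroid at (4.00, 104.00).
top flange: A = 80 × 8 = 640.00, centroid at (-32.00, 198.00).
ΣA = 4040.00 mm²
ΣAx_c = (1960.00)(78.00) + (1440.00)(4.00) + (640.00)(-32.00) = 138160.00 mm³
ΣAy_c = (1960.00)(7.00) + (1440.00)(104.00) + (640.00)(198.00) = 290200.00 mm³
x_c = 138160.00 / 4040.00 = 34.20 mm
y_c = 290200.00 / 4040.00 = 71.83 mm

x_c = 34.20 mm, y_c = 71.83 mm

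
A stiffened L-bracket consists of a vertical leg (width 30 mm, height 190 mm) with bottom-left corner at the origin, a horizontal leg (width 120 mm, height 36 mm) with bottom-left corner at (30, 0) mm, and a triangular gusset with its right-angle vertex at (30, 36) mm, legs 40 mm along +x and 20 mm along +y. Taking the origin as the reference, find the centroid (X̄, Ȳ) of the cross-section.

X̄ = 47.18 mm, Ȳ = 61.07 mm

vertical leg: A = 30 × 190 = 5700.00, centroid at (15.00, 95.00).
horizontal leg: A = 120 × 36 = 4320.00, centroid at (90.00, 18.00).
gusset: A = ½·40·20 = 400.00, centroid at (43.33, 42.67).
ΣA = 10420.00 mm², ΣAX̄ = 491633.33 mm³, ΣAȲ = 636326.67 mm³.
X̄ = 491633.33/10420.00 = 47.18 mm; Ȳ = 636326.67/10420.00 = 61.07 mm.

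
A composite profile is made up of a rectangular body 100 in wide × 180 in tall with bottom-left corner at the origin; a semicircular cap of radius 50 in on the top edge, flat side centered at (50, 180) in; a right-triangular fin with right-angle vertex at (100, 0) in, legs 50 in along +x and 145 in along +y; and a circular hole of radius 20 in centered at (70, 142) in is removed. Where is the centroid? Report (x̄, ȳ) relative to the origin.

rectangular body: A = 100 × 180 = 18000.00, centroid at (50.00, 90.00).
semicircular top: A = ½π·50² = 3926.99, centroid at (50.00, 201.22).
triangular fin: A = ½·50·145 = 3625.00, centroid at (116.67, 48.33).
hole: A = −π·20² = -1256.64, centroid at (70.00, 142.00).
ΣA = 24295.35 in², ΣAx̄ = 1431301.61 in³, ΣAȳ = 2406957.55 in³.
x̄ = 1431301.61/24295.35 = 58.91 in; ȳ = 2406957.55/24295.35 = 99.07 in.

x̄ = 58.91 in, ȳ = 99.07 in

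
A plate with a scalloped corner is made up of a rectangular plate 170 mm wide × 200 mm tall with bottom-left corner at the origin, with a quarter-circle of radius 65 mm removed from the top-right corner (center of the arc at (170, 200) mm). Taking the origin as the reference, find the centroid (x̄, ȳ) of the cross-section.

plate: A = 170 × 200 = 34000.00, centroid at (85.00, 100.00).
removed quarter-circle: A = −¼π·65² = -3318.31, centroid at (142.41, 172.41).
ΣA = 30681.69 mm², ΣAx̄ = 2417429.44 mm³, ΣAȳ = 2827880.22 mm³.
x̄ = 2417429.44/30681.69 = 78.79 mm; ȳ = 2827880.22/30681.69 = 92.17 mm.

x̄ = 78.79 mm, ȳ = 92.17 mm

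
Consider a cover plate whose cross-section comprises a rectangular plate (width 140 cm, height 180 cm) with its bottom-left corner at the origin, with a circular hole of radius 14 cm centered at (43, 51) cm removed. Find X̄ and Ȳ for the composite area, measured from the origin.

Part | A | x̄ᵢ | ȳᵢ | A·x̄ᵢ | A·ȳᵢ
plate | 25200.00 | 70.00 | 90.00 | 1764000.00 | 2268000.00
hole | -615.75 | 43.00 | 51.00 | -26477.34 | -31403.36
Σ | 24584.25 |  |  | 1737522.66 | 2236596.64
X̄ = 1737522.66 / 24584.25 = 70.68 cm
Ȳ = 2236596.64 / 24584.25 = 90.98 cm

X̄ = 70.68 cm, Ȳ = 90.98 cm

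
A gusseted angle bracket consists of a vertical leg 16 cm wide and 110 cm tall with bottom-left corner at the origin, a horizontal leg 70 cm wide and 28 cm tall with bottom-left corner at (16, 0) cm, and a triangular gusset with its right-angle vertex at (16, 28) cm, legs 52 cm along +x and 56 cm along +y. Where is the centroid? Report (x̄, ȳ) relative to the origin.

x̄ = 31.41 cm, ȳ = 37.13 cm

Part | A | x̄ᵢ | ȳᵢ | A·x̄ᵢ | A·ȳᵢ
vertical leg | 1760.00 | 8.00 | 55.00 | 14080.00 | 96800.00
horizontal leg | 1960.00 | 51.00 | 14.00 | 99960.00 | 27440.00
gusset | 1456.00 | 33.33 | 46.67 | 48533.33 | 67946.67
Σ | 5176.00 |  |  | 162573.33 | 192186.67
x̄ = 162573.33 / 5176.00 = 31.41 cm
ȳ = 192186.67 / 5176.00 = 37.13 cm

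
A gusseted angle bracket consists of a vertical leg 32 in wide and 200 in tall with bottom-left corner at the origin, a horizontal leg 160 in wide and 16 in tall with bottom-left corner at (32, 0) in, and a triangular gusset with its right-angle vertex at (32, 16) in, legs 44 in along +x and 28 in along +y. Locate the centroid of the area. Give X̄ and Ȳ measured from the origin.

X̄ = 43.64 in, Ȳ = 70.60 in

vertical leg: A = 32 × 200 = 6400.00, centroid at (16.00, 100.00).
horizontal leg: A = 160 × 16 = 2560.00, centroid at (112.00, 8.00).
gusset: A = ½·44·28 = 616.00, centroid at (46.67, 25.33).
ΣA = 9576.00 in²
ΣAX̄ = (6400.00)(16.00) + (2560.00)(112.00) + (616.00)(46.67) = 417866.67 in³
ΣAȲ = (6400.00)(100.00) + (2560.00)(8.00) + (616.00)(25.33) = 676085.33 in³
X̄ = 417866.67 / 9576.00 = 43.64 in
Ȳ = 676085.33 / 9576.00 = 70.60 in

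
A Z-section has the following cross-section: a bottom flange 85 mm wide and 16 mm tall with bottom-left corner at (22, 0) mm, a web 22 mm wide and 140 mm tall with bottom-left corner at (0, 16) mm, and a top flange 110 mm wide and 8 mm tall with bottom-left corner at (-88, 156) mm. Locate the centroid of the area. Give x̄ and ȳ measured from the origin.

x̄ = 17.40 mm, ȳ = 78.30 mm

bottom flange: A = 85 × 16 = 1360.00, centroid at (64.50, 8.00).
web: A = 22 × 140 = 3080.00, centroid at (11.00, 86.00).
top flange: A = 110 × 8 = 880.00, centroid at (-33.00, 160.00).
ΣA = 5320.00 mm², ΣAx̄ = 92560.00 mm³, ΣAȳ = 416560.00 mm³.
x̄ = 92560.00/5320.00 = 17.40 mm; ȳ = 416560.00/5320.00 = 78.30 mm.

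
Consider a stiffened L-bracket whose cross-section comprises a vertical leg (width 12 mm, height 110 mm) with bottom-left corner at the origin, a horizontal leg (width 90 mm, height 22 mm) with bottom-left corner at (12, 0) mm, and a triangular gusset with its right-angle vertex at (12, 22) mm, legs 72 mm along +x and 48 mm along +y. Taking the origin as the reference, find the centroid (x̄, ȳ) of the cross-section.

vertical leg: A = 12 × 110 = 1320.00, centroid at (6.00, 55.00).
horizontal leg: A = 90 × 22 = 1980.00, centroid at (57.00, 11.00).
gusset: A = ½·72·48 = 1728.00, centroid at (36.00, 38.00).
ΣA = 5028.00 mm², ΣAx̄ = 182988.00 mm³, ΣAȳ = 160044.00 mm³.
x̄ = 182988.00/5028.00 = 36.39 mm; ȳ = 160044.00/5028.00 = 31.83 mm.

x̄ = 36.39 mm, ȳ = 31.83 mm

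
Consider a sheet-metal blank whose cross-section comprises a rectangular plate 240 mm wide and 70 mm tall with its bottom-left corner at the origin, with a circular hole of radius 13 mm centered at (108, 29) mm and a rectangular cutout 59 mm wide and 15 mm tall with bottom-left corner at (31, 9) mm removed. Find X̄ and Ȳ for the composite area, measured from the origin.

plate: A = 240 × 70 = 16800.00, centroid at (120.00, 35.00).
hole 1: A = −π·13² = -530.93, centroid at (108.00, 29.00).
hole 2: A = −(59 × 15) = -885.00, centroid at (60.50, 16.50).
ΣA = 15384.07 mm², ΣAX̄ = 1905117.15 mm³, ΣAȲ = 558000.55 mm³.
X̄ = 1905117.15/15384.07 = 123.84 mm; Ȳ = 558000.55/15384.07 = 36.27 mm.

X̄ = 123.84 mm, Ȳ = 36.27 mm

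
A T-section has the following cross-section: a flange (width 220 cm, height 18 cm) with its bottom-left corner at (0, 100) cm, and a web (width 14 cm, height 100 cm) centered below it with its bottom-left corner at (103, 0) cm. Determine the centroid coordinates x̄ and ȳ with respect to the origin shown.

web: A = 14 × 100 = 1400.00, centroid at (110.00, 50.00).
flange: A = 220 × 18 = 3960.00, centroid at (110.00, 109.00).
ΣA = 5360.00 cm²
ΣAx̄ = (1400.00)(110.00) + (3960.00)(110.00) = 589600.00 cm³
ΣAȳ = (1400.00)(50.00) + (3960.00)(109.00) = 501640.00 cm³
x̄ = 589600.00 / 5360.00 = 110.00 cm
ȳ = 501640.00 / 5360.00 = 93.59 cm

x̄ = 110.00 cm, ȳ = 93.59 cm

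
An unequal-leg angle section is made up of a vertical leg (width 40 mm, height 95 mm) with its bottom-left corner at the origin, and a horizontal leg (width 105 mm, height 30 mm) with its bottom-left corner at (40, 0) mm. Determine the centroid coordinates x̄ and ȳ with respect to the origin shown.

vertical leg: A = 40 × 95 = 3800.00, centroid at (20.00, 47.50).
horizontal leg: A = 105 × 30 = 3150.00, centroid at (92.50, 15.00).
ΣA = 6950.00 mm²
ΣAx̄ = (3800.00)(20.00) + (3150.00)(92.50) = 367375.00 mm³
ΣAȳ = (3800.00)(47.50) + (3150.00)(15.00) = 227750.00 mm³
x̄ = 367375.00 / 6950.00 = 52.86 mm
ȳ = 227750.00 / 6950.00 = 32.77 mm

x̄ = 52.86 mm, ȳ = 32.77 mm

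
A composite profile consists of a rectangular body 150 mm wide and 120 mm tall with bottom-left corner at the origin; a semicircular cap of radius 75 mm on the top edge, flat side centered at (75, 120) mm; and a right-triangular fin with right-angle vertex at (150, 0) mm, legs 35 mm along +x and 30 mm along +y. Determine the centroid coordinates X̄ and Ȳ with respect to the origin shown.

rectangular body: A = 150 × 120 = 18000.00, centroid at (75.00, 60.00).
semicircular top: A = ½π·75² = 8835.73, centroid at (75.00, 151.83).
triangular fin: A = ½·35·30 = 525.00, centroid at (161.67, 10.00).
ΣA = 27360.73 mm², ΣAX̄ = 2097554.70 mm³, ΣAȲ = 2426787.52 mm³.
X̄ = 2097554.70/27360.73 = 76.66 mm; Ȳ = 2426787.52/27360.73 = 88.70 mm.

X̄ = 76.66 mm, Ȳ = 88.70 mm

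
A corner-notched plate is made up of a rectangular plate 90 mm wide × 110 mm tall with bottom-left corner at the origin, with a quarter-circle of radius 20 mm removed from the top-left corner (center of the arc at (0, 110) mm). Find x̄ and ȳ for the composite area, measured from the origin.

x̄ = 46.20 mm, ȳ = 53.48 mm

Part | A | x̄ᵢ | ȳᵢ | A·x̄ᵢ | A·ȳᵢ
plate | 9900.00 | 45.00 | 55.00 | 445500.00 | 544500.00
removed quarter-circle | -314.16 | 8.49 | 101.51 | -2666.67 | -31890.85
Σ | 9585.84 |  |  | 442833.33 | 512609.15
x̄ = 442833.33 / 9585.84 = 46.20 mm
ȳ = 512609.15 / 9585.84 = 53.48 mm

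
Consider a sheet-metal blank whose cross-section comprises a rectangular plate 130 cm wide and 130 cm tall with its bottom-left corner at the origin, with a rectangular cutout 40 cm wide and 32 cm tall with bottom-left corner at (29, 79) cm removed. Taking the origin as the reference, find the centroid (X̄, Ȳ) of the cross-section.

X̄ = 66.31 cm, Ȳ = 62.54 cm

plate: A = 130 × 130 = 16900.00, centroid at (65.00, 65.00).
hole: A = −(40 × 32) = -1280.00, centroid at (49.00, 95.00).
ΣA = 15620.00 cm²
ΣAX̄ = (16900.00)(65.00) + (-1280.00)(49.00) = 1035780.00 cm³
ΣAȲ = (16900.00)(65.00) + (-1280.00)(95.00) = 976900.00 cm³
X̄ = 1035780.00 / 15620.00 = 66.31 cm
Ȳ = 976900.00 / 15620.00 = 62.54 cm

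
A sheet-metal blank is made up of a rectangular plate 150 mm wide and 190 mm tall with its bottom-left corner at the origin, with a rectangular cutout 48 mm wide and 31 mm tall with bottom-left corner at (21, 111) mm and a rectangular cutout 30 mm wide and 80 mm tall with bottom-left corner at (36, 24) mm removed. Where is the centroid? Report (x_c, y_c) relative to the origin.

x_c = 79.15 mm, y_c = 96.12 mm

plate: A = 150 × 190 = 28500.00, centroid at (75.00, 95.00).
hole 1: A = −(48 × 31) = -1488.00, centroid at (45.00, 126.50).
hole 2: A = −(30 × 80) = -2400.00, centroid at (51.00, 64.00).
ΣA = 24612.00 mm²
ΣAx_c = (28500.00)(75.00) + (-1488.00)(45.00) + (-2400.00)(51.00) = 1948140.00 mm³
ΣAy_c = (28500.00)(95.00) + (-1488.00)(126.50) + (-2400.00)(64.00) = 2365668.00 mm³
x_c = 1948140.00 / 24612.00 = 79.15 mm
y_c = 2365668.00 / 24612.00 = 96.12 mm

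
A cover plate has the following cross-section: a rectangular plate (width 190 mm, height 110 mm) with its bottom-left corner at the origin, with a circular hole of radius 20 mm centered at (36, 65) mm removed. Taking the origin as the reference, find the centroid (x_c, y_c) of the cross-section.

x_c = 98.77 mm, y_c = 54.36 mm

plate: A = 190 × 110 = 20900.00, centroid at (95.00, 55.00).
hole: A = −π·20² = -1256.64, centroid at (36.00, 65.00).
ΣA = 19643.36 mm², ΣAx_c = 1940261.07 mm³, ΣAy_c = 1067818.59 mm³.
x_c = 1940261.07/19643.36 = 98.77 mm; y_c = 1067818.59/19643.36 = 54.36 mm.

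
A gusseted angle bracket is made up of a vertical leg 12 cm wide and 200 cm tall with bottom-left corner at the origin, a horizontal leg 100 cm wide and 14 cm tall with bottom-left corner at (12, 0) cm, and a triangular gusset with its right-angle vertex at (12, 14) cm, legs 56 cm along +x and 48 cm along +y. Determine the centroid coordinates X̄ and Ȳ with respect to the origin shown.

vertical leg: A = 12 × 200 = 2400.00, centroid at (6.00, 100.00).
horizontal leg: A = 100 × 14 = 1400.00, centroid at (62.00, 7.00).
gusset: A = ½·56·48 = 1344.00, centroid at (30.67, 30.00).
ΣA = 5144.00 cm², ΣAX̄ = 142416.00 cm³, ΣAȲ = 290120.00 cm³.
X̄ = 142416.00/5144.00 = 27.69 cm; Ȳ = 290120.00/5144.00 = 56.40 cm.

X̄ = 27.69 cm, Ȳ = 56.40 cm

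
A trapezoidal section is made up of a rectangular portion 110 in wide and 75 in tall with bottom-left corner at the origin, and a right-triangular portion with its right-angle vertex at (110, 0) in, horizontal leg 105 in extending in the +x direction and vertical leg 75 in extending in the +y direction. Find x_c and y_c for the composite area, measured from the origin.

Part | A | x̄ᵢ | ȳᵢ | A·x̄ᵢ | A·ȳᵢ
rectangular portion | 8250.00 | 55.00 | 37.50 | 453750.00 | 309375.00
triangular portion | 3937.50 | 145.00 | 25.00 | 570937.50 | 98437.50
Σ | 12187.50 |  |  | 1024687.50 | 407812.50
x_c = 1024687.50 / 12187.50 = 84.08 in
y_c = 407812.50 / 12187.50 = 33.46 in

x_c = 84.08 in, y_c = 33.46 in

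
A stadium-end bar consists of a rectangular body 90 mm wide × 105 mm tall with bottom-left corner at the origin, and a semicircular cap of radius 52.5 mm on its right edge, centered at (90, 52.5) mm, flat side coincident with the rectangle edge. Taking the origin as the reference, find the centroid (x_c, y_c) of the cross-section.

x_c = 66.14 mm, y_c = 52.50 mm

Part | A | x̄ᵢ | ȳᵢ | A·x̄ᵢ | A·ȳᵢ
rectangular body | 9450.00 | 45.00 | 52.50 | 425250.00 | 496125.00
semicircular end | 4329.51 | 112.28 | 52.50 | 486124.41 | 227299.14
Σ | 13779.51 |  |  | 911374.41 | 723424.14
x_c = 911374.41 / 13779.51 = 66.14 mm
y_c = 723424.14 / 13779.51 = 52.50 mm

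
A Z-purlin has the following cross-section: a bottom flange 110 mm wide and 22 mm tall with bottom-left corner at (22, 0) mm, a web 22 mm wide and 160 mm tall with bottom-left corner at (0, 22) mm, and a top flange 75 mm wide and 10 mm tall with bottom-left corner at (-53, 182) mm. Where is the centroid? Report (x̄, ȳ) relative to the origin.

x̄ = 31.90 mm, ȳ = 78.61 mm

bottom flange: A = 110 × 22 = 2420.00, centroid at (77.00, 11.00).
web: A = 22 × 160 = 3520.00, centroid at (11.00, 102.00).
top flange: A = 75 × 10 = 750.00, centroid at (-15.50, 187.00).
ΣA = 6690.00 mm², ΣAx̄ = 213435.00 mm³, ΣAȳ = 525910.00 mm³.
x̄ = 213435.00/6690.00 = 31.90 mm; ȳ = 525910.00/6690.00 = 78.61 mm.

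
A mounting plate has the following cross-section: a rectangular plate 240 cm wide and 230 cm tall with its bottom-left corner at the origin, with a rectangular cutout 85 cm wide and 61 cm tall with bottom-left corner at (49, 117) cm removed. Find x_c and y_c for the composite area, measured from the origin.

Part | A | x̄ᵢ | ȳᵢ | A·x̄ᵢ | A·ȳᵢ
plate | 55200.00 | 120.00 | 115.00 | 6624000.00 | 6348000.00
hole | -5185.00 | 91.50 | 147.50 | -474427.50 | -764787.50
Σ | 50015.00 |  |  | 6149572.50 | 5583212.50
x_c = 6149572.50 / 50015.00 = 122.95 cm
y_c = 5583212.50 / 50015.00 = 111.63 cm

x_c = 122.95 cm, y_c = 111.63 cm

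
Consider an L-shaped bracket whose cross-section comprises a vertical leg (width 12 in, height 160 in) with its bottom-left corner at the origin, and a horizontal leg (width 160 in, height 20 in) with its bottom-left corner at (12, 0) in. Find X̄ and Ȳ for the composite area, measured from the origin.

vertical leg: A = 12 × 160 = 1920.00, centroid at (6.00, 80.00).
horizontal leg: A = 160 × 20 = 3200.00, centroid at (92.00, 10.00).
ΣA = 5120.00 in²
ΣAX̄ = (1920.00)(6.00) + (3200.00)(92.00) = 305920.00 in³
ΣAȲ = (1920.00)(80.00) + (3200.00)(10.00) = 185600.00 in³
X̄ = 305920.00 / 5120.00 = 59.75 in
Ȳ = 185600.00 / 5120.00 = 36.25 in

X̄ = 59.75 in, Ȳ = 36.25 in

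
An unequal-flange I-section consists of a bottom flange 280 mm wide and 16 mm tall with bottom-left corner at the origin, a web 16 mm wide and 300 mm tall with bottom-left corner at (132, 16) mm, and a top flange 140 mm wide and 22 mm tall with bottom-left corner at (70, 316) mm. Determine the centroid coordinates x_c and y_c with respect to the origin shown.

Part | A | x̄ᵢ | ȳᵢ | A·x̄ᵢ | A·ȳᵢ
bottom flange | 4480.00 | 140.00 | 8.00 | 627200.00 | 35840.00
web | 4800.00 | 140.00 | 166.00 | 672000.00 | 796800.00
top flange | 3080.00 | 140.00 | 327.00 | 431200.00 | 1007160.00
Σ | 12360.00 |  |  | 1730400.00 | 1839800.00
x_c = 1730400.00 / 12360.00 = 140.00 mm
y_c = 1839800.00 / 12360.00 = 148.85 mm

x_c = 140.00 mm, y_c = 148.85 mm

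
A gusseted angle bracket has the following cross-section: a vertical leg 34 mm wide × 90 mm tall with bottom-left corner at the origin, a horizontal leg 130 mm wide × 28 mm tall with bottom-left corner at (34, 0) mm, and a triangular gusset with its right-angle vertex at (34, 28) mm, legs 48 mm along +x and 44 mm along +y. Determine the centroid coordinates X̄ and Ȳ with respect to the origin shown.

X̄ = 59.98 mm, Ȳ = 30.13 mm

vertical leg: A = 34 × 90 = 3060.00, centroid at (17.00, 45.00).
horizontal leg: A = 130 × 28 = 3640.00, centroid at (99.00, 14.00).
gusset: A = ½·48·44 = 1056.00, centroid at (50.00, 42.67).
ΣA = 7756.00 mm²
ΣAX̄ = (3060.00)(17.00) + (3640.00)(99.00) + (1056.00)(50.00) = 465180.00 mm³
ΣAȲ = (3060.00)(45.00) + (3640.00)(14.00) + (1056.00)(42.67) = 233716.00 mm³
X̄ = 465180.00 / 7756.00 = 59.98 mm
Ȳ = 233716.00 / 7756.00 = 30.13 mm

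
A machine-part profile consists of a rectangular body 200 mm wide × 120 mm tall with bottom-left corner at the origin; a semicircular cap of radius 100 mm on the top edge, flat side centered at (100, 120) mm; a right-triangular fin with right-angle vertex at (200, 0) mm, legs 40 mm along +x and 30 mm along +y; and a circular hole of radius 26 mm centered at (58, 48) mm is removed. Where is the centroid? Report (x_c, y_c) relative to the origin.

x_c = 104.12 mm, y_c = 102.02 mm

rectangular body: A = 200 × 120 = 24000.00, centroid at (100.00, 60.00).
semicircular top: A = ½π·100² = 15707.96, centroid at (100.00, 162.44).
triangular fin: A = ½·40·30 = 600.00, centroid at (213.33, 10.00).
hole: A = −π·26² = -2123.72, centroid at (58.00, 48.00).
ΣA = 38184.25 mm², ΣAx_c = 3975620.76 mm³, ΣAy_c = 3895683.86 mm³.
x_c = 3975620.76/38184.25 = 104.12 mm; y_c = 3895683.86/38184.25 = 102.02 mm.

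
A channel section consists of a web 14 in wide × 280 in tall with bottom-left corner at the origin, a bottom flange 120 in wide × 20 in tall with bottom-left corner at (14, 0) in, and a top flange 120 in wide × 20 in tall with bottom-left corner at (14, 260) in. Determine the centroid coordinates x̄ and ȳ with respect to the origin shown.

web: A = 14 × 280 = 3920.00, centroid at (7.00, 140.00).
bottom flange: A = 120 × 20 = 2400.00, centroid at (74.00, 10.00).
top flange: A = 120 × 20 = 2400.00, centroid at (74.00, 270.00).
ΣA = 8720.00 in², ΣAx̄ = 382640.00 in³, ΣAȳ = 1220800.00 in³.
x̄ = 382640.00/8720.00 = 43.88 in; ȳ = 1220800.00/8720.00 = 140.00 in.

x̄ = 43.88 in, ȳ = 140.00 in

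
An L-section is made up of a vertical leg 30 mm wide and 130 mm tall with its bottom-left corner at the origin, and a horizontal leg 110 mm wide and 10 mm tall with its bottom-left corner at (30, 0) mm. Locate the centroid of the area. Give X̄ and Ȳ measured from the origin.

X̄ = 30.40 mm, Ȳ = 51.80 mm

vertical leg: A = 30 × 130 = 3900.00, centroid at (15.00, 65.00).
horizontal leg: A = 110 × 10 = 1100.00, centroid at (85.00, 5.00).
ΣA = 5000.00 mm²
ΣAX̄ = (3900.00)(15.00) + (1100.00)(85.00) = 152000.00 mm³
ΣAȲ = (3900.00)(65.00) + (1100.00)(5.00) = 259000.00 mm³
X̄ = 152000.00 / 5000.00 = 30.40 mm
Ȳ = 259000.00 / 5000.00 = 51.80 mm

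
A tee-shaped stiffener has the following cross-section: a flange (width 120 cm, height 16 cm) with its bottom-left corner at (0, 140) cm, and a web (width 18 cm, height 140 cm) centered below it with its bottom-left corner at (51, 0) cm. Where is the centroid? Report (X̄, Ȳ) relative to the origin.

web: A = 18 × 140 = 2520.00, centroid at (60.00, 70.00).
flange: A = 120 × 16 = 1920.00, centroid at (60.00, 148.00).
ΣA = 4440.00 cm²
ΣAX̄ = (2520.00)(60.00) + (1920.00)(60.00) = 266400.00 cm³
ΣAȲ = (2520.00)(70.00) + (1920.00)(148.00) = 460560.00 cm³
X̄ = 266400.00 / 4440.00 = 60.00 cm
Ȳ = 460560.00 / 4440.00 = 103.73 cm

X̄ = 60.00 cm, Ȳ = 103.73 cm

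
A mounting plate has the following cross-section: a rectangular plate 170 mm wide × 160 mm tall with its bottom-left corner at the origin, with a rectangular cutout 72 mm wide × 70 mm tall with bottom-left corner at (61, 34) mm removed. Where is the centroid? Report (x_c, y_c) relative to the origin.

plate: A = 170 × 160 = 27200.00, centroid at (85.00, 80.00).
hole: A = −(72 × 70) = -5040.00, centroid at (97.00, 69.00).
ΣA = 22160.00 mm², ΣAx_c = 1823120.00 mm³, ΣAy_c = 1828240.00 mm³.
x_c = 1823120.00/22160.00 = 82.27 mm; y_c = 1828240.00/22160.00 = 82.50 mm.

x_c = 82.27 mm, y_c = 82.50 mm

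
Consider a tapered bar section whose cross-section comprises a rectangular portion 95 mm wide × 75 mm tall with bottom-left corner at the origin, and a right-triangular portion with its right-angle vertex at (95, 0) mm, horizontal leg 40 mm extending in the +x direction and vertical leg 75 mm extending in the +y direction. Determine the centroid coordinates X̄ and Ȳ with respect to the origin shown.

Part | A | x̄ᵢ | ȳᵢ | A·x̄ᵢ | A·ȳᵢ
rectangular portion | 7125.00 | 47.50 | 37.50 | 338437.50 | 267187.50
triangular portion | 1500.00 | 108.33 | 25.00 | 162500.00 | 37500.00
Σ | 8625.00 |  |  | 500937.50 | 304687.50
X̄ = 500937.50 / 8625.00 = 58.08 mm
Ȳ = 304687.50 / 8625.00 = 35.33 mm

X̄ = 58.08 mm, Ȳ = 35.33 mm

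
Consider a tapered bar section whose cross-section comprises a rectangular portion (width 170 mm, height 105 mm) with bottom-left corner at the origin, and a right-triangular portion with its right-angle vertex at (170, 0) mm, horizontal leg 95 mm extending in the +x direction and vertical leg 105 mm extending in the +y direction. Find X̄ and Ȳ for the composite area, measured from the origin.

X̄ = 110.48 mm, Ȳ = 48.68 mm

Part | A | x̄ᵢ | ȳᵢ | A·x̄ᵢ | A·ȳᵢ
rectangular portion | 17850.00 | 85.00 | 52.50 | 1517250.00 | 937125.00
triangular portion | 4987.50 | 201.67 | 35.00 | 1005812.50 | 174562.50
Σ | 22837.50 |  |  | 2523062.50 | 1111687.50
X̄ = 2523062.50 / 22837.50 = 110.48 mm
Ȳ = 1111687.50 / 22837.50 = 48.68 mm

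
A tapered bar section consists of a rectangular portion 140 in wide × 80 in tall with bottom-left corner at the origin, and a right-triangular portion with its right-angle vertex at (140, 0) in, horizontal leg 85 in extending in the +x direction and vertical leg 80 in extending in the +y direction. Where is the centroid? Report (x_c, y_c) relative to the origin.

Part | A | x̄ᵢ | ȳᵢ | A·x̄ᵢ | A·ȳᵢ
rectangular portion | 11200.00 | 70.00 | 40.00 | 784000.00 | 448000.00
triangular portion | 3400.00 | 168.33 | 26.67 | 572333.33 | 90666.67
Σ | 14600.00 |  |  | 1356333.33 | 538666.67
x_c = 1356333.33 / 14600.00 = 92.90 in
y_c = 538666.67 / 14600.00 = 36.89 in

x_c = 92.90 in, y_c = 36.89 in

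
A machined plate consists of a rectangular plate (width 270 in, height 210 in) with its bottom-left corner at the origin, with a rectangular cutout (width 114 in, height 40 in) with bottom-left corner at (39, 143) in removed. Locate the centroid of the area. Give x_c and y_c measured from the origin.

x_c = 138.41 in, y_c = 99.93 in

Part | A | x̄ᵢ | ȳᵢ | A·x̄ᵢ | A·ȳᵢ
plate | 56700.00 | 135.00 | 105.00 | 7654500.00 | 5953500.00
hole | -4560.00 | 96.00 | 163.00 | -437760.00 | -743280.00
Σ | 52140.00 |  |  | 7216740.00 | 5210220.00
x_c = 7216740.00 / 52140.00 = 138.41 in
y_c = 5210220.00 / 52140.00 = 99.93 in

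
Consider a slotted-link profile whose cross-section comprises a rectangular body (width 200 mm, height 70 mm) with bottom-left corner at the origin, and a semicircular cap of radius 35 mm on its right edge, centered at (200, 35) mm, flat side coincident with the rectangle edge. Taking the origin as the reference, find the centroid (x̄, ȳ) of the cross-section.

Part | A | x̄ᵢ | ȳᵢ | A·x̄ᵢ | A·ȳᵢ
rectangular body | 14000.00 | 100.00 | 35.00 | 1400000.00 | 490000.00
semicircular end | 1924.23 | 214.85 | 35.00 | 413428.43 | 67347.89
Σ | 15924.23 |  |  | 1813428.43 | 557347.89
x̄ = 1813428.43 / 15924.23 = 113.88 mm
ȳ = 557347.89 / 15924.23 = 35.00 mm

x̄ = 113.88 mm, ȳ = 35.00 mm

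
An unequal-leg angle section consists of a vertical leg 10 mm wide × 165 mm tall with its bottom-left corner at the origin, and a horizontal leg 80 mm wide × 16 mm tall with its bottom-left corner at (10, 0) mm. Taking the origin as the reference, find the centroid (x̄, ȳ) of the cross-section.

x̄ = 24.66 mm, ȳ = 49.95 mm

Part | A | x̄ᵢ | ȳᵢ | A·x̄ᵢ | A·ȳᵢ
vertical leg | 1650.00 | 5.00 | 82.50 | 8250.00 | 136125.00
horizontal leg | 1280.00 | 50.00 | 8.00 | 64000.00 | 10240.00
Σ | 2930.00 |  |  | 72250.00 | 146365.00
x̄ = 72250.00 / 2930.00 = 24.66 mm
ȳ = 146365.00 / 2930.00 = 49.95 mm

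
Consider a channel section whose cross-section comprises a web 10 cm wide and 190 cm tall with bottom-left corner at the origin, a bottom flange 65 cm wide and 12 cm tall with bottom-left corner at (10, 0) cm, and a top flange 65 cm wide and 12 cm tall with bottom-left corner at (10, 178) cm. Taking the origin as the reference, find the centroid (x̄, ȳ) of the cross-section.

x̄ = 21.91 cm, ȳ = 95.00 cm

web: A = 10 × 190 = 1900.00, centroid at (5.00, 95.00).
bottom flange: A = 65 × 12 = 780.00, centroid at (42.50, 6.00).
top flange: A = 65 × 12 = 780.00, centroid at (42.50, 184.00).
ΣA = 3460.00 cm²
ΣAx̄ = (1900.00)(5.00) + (780.00)(42.50) + (780.00)(42.50) = 75800.00 cm³
ΣAȳ = (1900.00)(95.00) + (780.00)(6.00) + (780.00)(184.00) = 328700.00 cm³
x̄ = 75800.00 / 3460.00 = 21.91 cm
ȳ = 328700.00 / 3460.00 = 95.00 cm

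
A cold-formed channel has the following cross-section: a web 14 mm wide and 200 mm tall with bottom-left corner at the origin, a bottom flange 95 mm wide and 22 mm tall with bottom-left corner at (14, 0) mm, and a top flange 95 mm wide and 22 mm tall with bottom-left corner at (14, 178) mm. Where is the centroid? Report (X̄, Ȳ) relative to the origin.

web: A = 14 × 200 = 2800.00, centroid at (7.00, 100.00).
bottom flange: A = 95 × 22 = 2090.00, centroid at (61.50, 11.00).
top flange: A = 95 × 22 = 2090.00, centroid at (61.50, 189.00).
ΣA = 6980.00 mm²
ΣAX̄ = (2800.00)(7.00) + (2090.00)(61.50) + (2090.00)(61.50) = 276670.00 mm³
ΣAȲ = (2800.00)(100.00) + (2090.00)(11.00) + (2090.00)(189.00) = 698000.00 mm³
X̄ = 276670.00 / 6980.00 = 39.64 mm
Ȳ = 698000.00 / 6980.00 = 100.00 mm

X̄ = 39.64 mm, Ȳ = 100.00 mm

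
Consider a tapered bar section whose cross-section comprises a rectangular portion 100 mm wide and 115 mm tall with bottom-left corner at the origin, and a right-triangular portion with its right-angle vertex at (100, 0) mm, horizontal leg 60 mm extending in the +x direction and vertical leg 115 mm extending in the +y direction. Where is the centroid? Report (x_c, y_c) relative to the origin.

rectangular portion: A = 100 × 115 = 11500.00, centroid at (50.00, 57.50).
triangular portion: A = ½·60·115 = 3450.00, centroid at (120.00, 38.33).
ΣA = 14950.00 mm²
ΣAx_c = (11500.00)(50.00) + (3450.00)(120.00) = 989000.00 mm³
ΣAy_c = (11500.00)(57.50) + (3450.00)(38.33) = 793500.00 mm³
x_c = 989000.00 / 14950.00 = 66.15 mm
y_c = 793500.00 / 14950.00 = 53.08 mm

x_c = 66.15 mm, y_c = 53.08 mm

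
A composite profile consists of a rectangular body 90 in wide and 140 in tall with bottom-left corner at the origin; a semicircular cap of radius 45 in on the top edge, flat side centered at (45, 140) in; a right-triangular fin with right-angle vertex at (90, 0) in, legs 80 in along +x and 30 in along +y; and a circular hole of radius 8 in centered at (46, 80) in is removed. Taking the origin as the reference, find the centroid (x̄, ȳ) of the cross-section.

rectangular body: A = 90 × 140 = 12600.00, centroid at (45.00, 70.00).
semicircular top: A = ½π·45² = 3180.86, centroid at (45.00, 159.10).
triangular fin: A = ½·80·30 = 1200.00, centroid at (116.67, 10.00).
hole: A = −π·8² = -201.06, centroid at (46.00, 80.00).
ΣA = 16779.80 in²
ΣAx̄ = (12600.00)(45.00) + (3180.86)(45.00) + (1200.00)(116.67) + (-201.06)(46.00) = 840889.97 in³
ΣAȳ = (12600.00)(70.00) + (3180.86)(159.10) + (1200.00)(10.00) + (-201.06)(80.00) = 1383985.80 in³
x̄ = 840889.97 / 16779.80 = 50.11 in
ȳ = 1383985.80 / 16779.80 = 82.48 in

x̄ = 50.11 in, ȳ = 82.48 in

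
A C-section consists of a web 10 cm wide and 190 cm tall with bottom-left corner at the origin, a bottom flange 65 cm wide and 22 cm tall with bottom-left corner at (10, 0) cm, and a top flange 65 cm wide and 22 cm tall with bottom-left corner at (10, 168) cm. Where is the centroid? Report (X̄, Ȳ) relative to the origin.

X̄ = 27.53 cm, Ȳ = 95.00 cm

Part | A | x̄ᵢ | ȳᵢ | A·x̄ᵢ | A·ȳᵢ
web | 1900.00 | 5.00 | 95.00 | 9500.00 | 180500.00
bottom flange | 1430.00 | 42.50 | 11.00 | 60775.00 | 15730.00
top flange | 1430.00 | 42.50 | 179.00 | 60775.00 | 255970.00
Σ | 4760.00 |  |  | 131050.00 | 452200.00
X̄ = 131050.00 / 4760.00 = 27.53 cm
Ȳ = 452200.00 / 4760.00 = 95.00 cm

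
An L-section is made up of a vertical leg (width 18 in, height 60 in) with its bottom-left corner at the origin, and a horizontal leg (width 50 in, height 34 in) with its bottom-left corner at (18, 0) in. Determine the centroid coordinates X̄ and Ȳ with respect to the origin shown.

Part | A | x̄ᵢ | ȳᵢ | A·x̄ᵢ | A·ȳᵢ
vertical leg | 1080.00 | 9.00 | 30.00 | 9720.00 | 32400.00
horizontal leg | 1700.00 | 43.00 | 17.00 | 73100.00 | 28900.00
Σ | 2780.00 |  |  | 82820.00 | 61300.00
X̄ = 82820.00 / 2780.00 = 29.79 in
Ȳ = 61300.00 / 2780.00 = 22.05 in

X̄ = 29.79 in, Ȳ = 22.05 in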